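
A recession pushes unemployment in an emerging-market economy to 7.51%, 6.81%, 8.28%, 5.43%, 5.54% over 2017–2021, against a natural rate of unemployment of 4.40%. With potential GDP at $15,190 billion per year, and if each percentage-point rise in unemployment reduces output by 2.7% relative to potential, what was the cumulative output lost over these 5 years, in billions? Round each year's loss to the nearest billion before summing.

Year 2017: gap = -2.7 × (7.51 - 4.4) = -8.397%, loss ≈ 15190 × 8.397/100 ≈ 1276.
Year 2018: gap = -2.7 × (6.81 - 4.4) = -6.507%, loss ≈ 15190 × 6.507/100 ≈ 988.
Year 2019: gap = -2.7 × (8.28 - 4.4) = -10.476%, loss ≈ 15190 × 10.476/100 ≈ 1591.
Year 2020: gap = -2.7 × (5.43 - 4.4) = -2.781%, loss ≈ 15190 × 2.781/100 ≈ 422.
Year 2021: gap = -2.7 × (5.54 - 4.4) = -3.078%, loss ≈ 15190 × 3.078/100 ≈ 468.
Total lost output = 1276 + 988 + 1591 + 422 + 468 = 4745 billion.

$4,745 billion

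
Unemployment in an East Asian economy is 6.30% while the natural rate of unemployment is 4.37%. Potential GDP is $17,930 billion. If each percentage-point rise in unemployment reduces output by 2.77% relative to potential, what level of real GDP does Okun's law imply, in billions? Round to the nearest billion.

Unemployment gap = 6.3 - 4.37 = 1.93 points, so the output gap is -2.77 × 1.93 = -5.3461%.
Actual GDP = 17930 × (1 - 5.3461/100) = 17930 × 0.946539 ≈ 16971 billion.

$16,971 billion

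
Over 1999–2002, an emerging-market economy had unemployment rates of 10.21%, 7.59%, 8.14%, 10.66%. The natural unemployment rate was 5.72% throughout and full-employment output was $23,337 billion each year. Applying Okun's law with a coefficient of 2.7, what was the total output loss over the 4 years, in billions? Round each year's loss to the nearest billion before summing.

$8,645 billion

Year 1999: gap = -2.7 × (10.21 - 5.72) = -12.123%, loss ≈ 23337 × 12.123/100 ≈ 2829.
Year 2000: gap = -2.7 × (7.59 - 5.72) = -5.049%, loss ≈ 23337 × 5.049/100 ≈ 1178.
Year 2001: gap = -2.7 × (8.14 - 5.72) = -6.534%, loss ≈ 23337 × 6.534/100 ≈ 1525.
Year 2002: gap = -2.7 × (10.66 - 5.72) = -13.338%, loss ≈ 23337 × 13.338/100 ≈ 3113.
Total lost output = 2829 + 1178 + 1525 + 3113 = 8645 billion.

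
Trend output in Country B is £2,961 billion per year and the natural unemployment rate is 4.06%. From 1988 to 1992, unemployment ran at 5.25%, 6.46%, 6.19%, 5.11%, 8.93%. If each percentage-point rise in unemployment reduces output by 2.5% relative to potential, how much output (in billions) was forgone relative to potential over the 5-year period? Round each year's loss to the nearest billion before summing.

Year 1988: gap = -2.5 × (5.25 - 4.06) = -2.975%, loss ≈ 2961 × 2.975/100 ≈ 88.
Year 1989: gap = -2.5 × (6.46 - 4.06) = -6%, loss ≈ 2961 × 6/100 ≈ 178.
Year 1990: gap = -2.5 × (6.19 - 4.06) = -5.325%, loss ≈ 2961 × 5.325/100 ≈ 158.
Year 1991: gap = -2.5 × (5.11 - 4.06) = -2.625%, loss ≈ 2961 × 2.625/100 ≈ 78.
Year 1992: gap = -2.5 × (8.93 - 4.06) = -12.175%, loss ≈ 2961 × 12.175/100 ≈ 361.
Total lost output = 88 + 178 + 158 + 78 + 361 = 863 billion.

£863 billion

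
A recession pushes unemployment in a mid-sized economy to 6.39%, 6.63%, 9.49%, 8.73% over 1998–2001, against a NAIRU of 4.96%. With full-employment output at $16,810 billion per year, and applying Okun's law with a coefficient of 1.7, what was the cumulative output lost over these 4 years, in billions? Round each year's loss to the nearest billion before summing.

Year 1998: gap = -1.7 × (6.39 - 4.96) = -2.431%, loss ≈ 16810 × 2.431/100 ≈ 409.
Year 1999: gap = -1.7 × (6.63 - 4.96) = -2.839%, loss ≈ 16810 × 2.839/100 ≈ 477.
Year 2000: gap = -1.7 × (9.49 - 4.96) = -7.701%, loss ≈ 16810 × 7.701/100 ≈ 1295.
Year 2001: gap = -1.7 × (8.73 - 4.96) = -6.409%, loss ≈ 16810 × 6.409/100 ≈ 1077.
Total lost output = 409 + 477 + 1295 + 1077 = 3258 billion.

$3,258 billion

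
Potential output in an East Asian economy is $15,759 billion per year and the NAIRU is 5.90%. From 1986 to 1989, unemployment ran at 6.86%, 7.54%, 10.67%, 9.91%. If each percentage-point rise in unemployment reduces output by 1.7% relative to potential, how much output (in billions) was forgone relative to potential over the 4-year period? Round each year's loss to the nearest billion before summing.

Year 1986: gap = -1.7 × (6.86 - 5.9) = -1.632%, loss ≈ 15759 × 1.632/100 ≈ 257.
Year 1987: gap = -1.7 × (7.54 - 5.9) = -2.788%, loss ≈ 15759 × 2.788/100 ≈ 439.
Year 1988: gap = -1.7 × (10.67 - 5.9) = -8.109%, loss ≈ 15759 × 8.109/100 ≈ 1278.
Year 1989: gap = -1.7 × (9.91 - 5.9) = -6.817%, loss ≈ 15759 × 6.817/100 ≈ 1074.
Total lost output = 257 + 439 + 1278 + 1074 = 3048 billion.

$3,048 billion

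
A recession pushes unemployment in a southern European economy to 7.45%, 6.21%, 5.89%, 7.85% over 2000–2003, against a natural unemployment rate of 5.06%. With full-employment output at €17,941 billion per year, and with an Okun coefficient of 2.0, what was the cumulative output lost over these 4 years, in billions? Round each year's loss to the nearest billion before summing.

Year 2000: gap = -2.0 × (7.45 - 5.06) = -4.78%, loss ≈ 17941 × 4.78/100 ≈ 858.
Year 2001: gap = -2.0 × (6.21 - 5.06) = -2.3%, loss ≈ 17941 × 2.3/100 ≈ 413.
Year 2002: gap = -2.0 × (5.89 - 5.06) = -1.66%, loss ≈ 17941 × 1.66/100 ≈ 298.
Year 2003: gap = -2.0 × (7.85 - 5.06) = -5.58%, loss ≈ 17941 × 5.58/100 ≈ 1001.
Total lost output = 858 + 413 + 298 + 1001 = 2570 billion.

€2,570 billion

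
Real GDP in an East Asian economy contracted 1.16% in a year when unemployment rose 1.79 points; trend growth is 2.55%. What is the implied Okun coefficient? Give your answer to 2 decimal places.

Growth form: g_Y = g_Y* - β × Δu, so β = (g_Y* - g_Y)/Δu.
β = (2.55 + 1.16)/1.79 = 3.71/1.79 = 2.07.

β ≈ 2.07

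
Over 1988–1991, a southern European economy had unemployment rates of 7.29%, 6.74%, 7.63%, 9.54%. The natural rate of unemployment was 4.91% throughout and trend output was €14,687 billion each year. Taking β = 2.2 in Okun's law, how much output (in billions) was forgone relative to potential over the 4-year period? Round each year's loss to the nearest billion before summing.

€3,735 billion

Year 1988: gap = -2.2 × (7.29 - 4.91) = -5.236%, loss ≈ 14687 × 5.236/100 ≈ 769.
Year 1989: gap = -2.2 × (6.74 - 4.91) = -4.026%, loss ≈ 14687 × 4.026/100 ≈ 591.
Year 1990: gap = -2.2 × (7.63 - 4.91) = -5.984%, loss ≈ 14687 × 5.984/100 ≈ 879.
Year 1991: gap = -2.2 × (9.54 - 4.91) = -10.186%, loss ≈ 14687 × 10.186/100 ≈ 1496.
Total lost output = 769 + 591 + 879 + 1496 = 3735 billion.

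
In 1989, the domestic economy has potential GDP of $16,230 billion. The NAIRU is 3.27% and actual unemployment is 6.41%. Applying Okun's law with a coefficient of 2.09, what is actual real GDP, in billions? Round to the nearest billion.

Unemployment gap = 6.41 - 3.27 = 3.14 points, so the output gap is -2.09 × 3.14 = -6.5626%.
Actual GDP = 16230 × (1 - 6.5626/100) = 16230 × 0.934374 ≈ 15165 billion.

$15,165 billion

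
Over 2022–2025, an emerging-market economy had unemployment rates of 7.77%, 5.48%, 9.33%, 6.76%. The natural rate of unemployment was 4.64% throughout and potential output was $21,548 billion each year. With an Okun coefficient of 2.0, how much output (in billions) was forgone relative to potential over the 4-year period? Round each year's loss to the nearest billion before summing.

Year 2022: gap = -2.0 × (7.77 - 4.64) = -6.26%, loss ≈ 21548 × 6.26/100 ≈ 1349.
Year 2023: gap = -2.0 × (5.48 - 4.64) = -1.68%, loss ≈ 21548 × 1.68/100 ≈ 362.
Year 2024: gap = -2.0 × (9.33 - 4.64) = -9.38%, loss ≈ 21548 × 9.38/100 ≈ 2021.
Year 2025: gap = -2.0 × (6.76 - 4.64) = -4.24%, loss ≈ 21548 × 4.24/100 ≈ 914.
Total lost output = 1349 + 362 + 2021 + 914 = 4646 billion.

$4,646 billion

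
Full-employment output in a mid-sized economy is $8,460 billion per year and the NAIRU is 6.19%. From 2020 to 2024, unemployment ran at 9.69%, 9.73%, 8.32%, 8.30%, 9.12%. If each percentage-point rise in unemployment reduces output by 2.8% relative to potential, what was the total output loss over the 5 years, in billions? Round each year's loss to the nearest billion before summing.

Year 2020: gap = -2.8 × (9.69 - 6.19) = -9.8%, loss ≈ 8460 × 9.8/100 ≈ 829.
Year 2021: gap = -2.8 × (9.73 - 6.19) = -9.912%, loss ≈ 8460 × 9.912/100 ≈ 839.
Year 2022: gap = -2.8 × (8.32 - 6.19) = -5.964%, loss ≈ 8460 × 5.964/100 ≈ 505.
Year 2023: gap = -2.8 × (8.3 - 6.19) = -5.908%, loss ≈ 8460 × 5.908/100 ≈ 500.
Year 2024: gap = -2.8 × (9.12 - 6.19) = -8.204%, loss ≈ 8460 × 8.204/100 ≈ 694.
Total lost output = 829 + 839 + 505 + 500 + 694 = 3367 billion.

$3,367 billion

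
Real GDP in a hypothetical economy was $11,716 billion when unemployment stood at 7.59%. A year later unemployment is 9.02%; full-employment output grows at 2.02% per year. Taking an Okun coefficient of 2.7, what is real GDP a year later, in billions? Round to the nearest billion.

Δu = 9.02 - 7.59 = 1.43 points.
Okun's law (growth form): g_Y = g_Y* - β × Δu = 2.02 - 2.7 × (1.43) = 2.02 - 3.861 = -1.841%.
Real GDP in the next year = 11716 × (1 - 1.841/100) = 11716 × 0.98159 ≈ 11500 billion.

$11,500 billion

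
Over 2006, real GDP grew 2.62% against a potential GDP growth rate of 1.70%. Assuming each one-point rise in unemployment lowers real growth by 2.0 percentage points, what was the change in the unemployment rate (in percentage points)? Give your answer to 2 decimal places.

-0.46 percentage points

Growth-rate Okun's law: g_Y = g_Y* - β × Δu, so Δu = (g_Y* - g_Y)/β.
Δu = (1.7 - 2.62)/2.0 = -0.92/2.0 = -0.46 percentage points.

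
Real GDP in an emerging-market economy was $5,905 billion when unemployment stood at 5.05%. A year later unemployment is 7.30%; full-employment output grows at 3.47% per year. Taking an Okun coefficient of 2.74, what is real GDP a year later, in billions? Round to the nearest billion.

$5,746 billion

Δu = 7.3 - 5.05 = 2.25 points.
Okun's law (growth form): g_Y = g_Y* - β × Δu = 3.47 - 2.74 × (2.25) = 3.47 - 6.165 = -2.695%.
Real GDP in the next year = 5905 × (1 - 2.695/100) = 5905 × 0.97305 ≈ 5746 billion.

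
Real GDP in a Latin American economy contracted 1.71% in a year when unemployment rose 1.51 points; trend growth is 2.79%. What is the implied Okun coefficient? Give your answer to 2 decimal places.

β ≈ 2.98

Growth form: g_Y = g_Y* - β × Δu, so β = (g_Y* - g_Y)/Δu.
β = (2.79 + 1.71)/1.51 = 4.5/1.51 = 2.98.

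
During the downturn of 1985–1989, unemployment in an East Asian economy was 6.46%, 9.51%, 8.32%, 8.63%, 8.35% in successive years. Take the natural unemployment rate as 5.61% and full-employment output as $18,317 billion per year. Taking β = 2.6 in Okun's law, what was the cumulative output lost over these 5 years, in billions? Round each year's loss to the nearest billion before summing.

Year 1985: gap = -2.6 × (6.46 - 5.61) = -2.21%, loss ≈ 18317 × 2.21/100 ≈ 405.
Year 1986: gap = -2.6 × (9.51 - 5.61) = -10.14%, loss ≈ 18317 × 10.14/100 ≈ 1857.
Year 1987: gap = -2.6 × (8.32 - 5.61) = -7.046%, loss ≈ 18317 × 7.046/100 ≈ 1291.
Year 1988: gap = -2.6 × (8.63 - 5.61) = -7.852%, loss ≈ 18317 × 7.852/100 ≈ 1438.
Year 1989: gap = -2.6 × (8.35 - 5.61) = -7.124%, loss ≈ 18317 × 7.124/100 ≈ 1305.
Total lost output = 405 + 1857 + 1291 + 1438 + 1305 = 6296 billion.

$6,296 billion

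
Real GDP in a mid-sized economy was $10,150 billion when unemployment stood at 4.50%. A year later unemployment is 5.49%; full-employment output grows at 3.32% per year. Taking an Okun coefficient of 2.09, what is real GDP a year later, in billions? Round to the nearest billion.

Δu = 5.49 - 4.5 = 0.99 points.
Okun's law (growth form): g_Y = g_Y* - β × Δu = 3.32 - 2.09 × (0.99) = 3.32 - 2.0691 = 1.2509%.
Real GDP in the next year = 10150 × (1 + 1.2509/100) = 10150 × 1.012509 ≈ 10277 billion.

$10,277 billion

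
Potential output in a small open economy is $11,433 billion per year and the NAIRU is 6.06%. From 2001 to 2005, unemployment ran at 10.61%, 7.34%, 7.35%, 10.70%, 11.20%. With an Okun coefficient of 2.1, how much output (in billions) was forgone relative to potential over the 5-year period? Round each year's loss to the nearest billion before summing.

$4,057 billion

Year 2001: gap = -2.1 × (10.61 - 6.06) = -9.555%, loss ≈ 11433 × 9.555/100 ≈ 1092.
Year 2002: gap = -2.1 × (7.34 - 6.06) = -2.688%, loss ≈ 11433 × 2.688/100 ≈ 307.
Year 2003: gap = -2.1 × (7.35 - 6.06) = -2.709%, loss ≈ 11433 × 2.709/100 ≈ 310.
Year 2004: gap = -2.1 × (10.7 - 6.06) = -9.744%, loss ≈ 11433 × 9.744/100 ≈ 1114.
Year 2005: gap = -2.1 × (11.2 - 6.06) = -10.794%, loss ≈ 11433 × 10.794/100 ≈ 1234.
Total lost output = 1092 + 307 + 310 + 1114 + 1234 = 4057 billion.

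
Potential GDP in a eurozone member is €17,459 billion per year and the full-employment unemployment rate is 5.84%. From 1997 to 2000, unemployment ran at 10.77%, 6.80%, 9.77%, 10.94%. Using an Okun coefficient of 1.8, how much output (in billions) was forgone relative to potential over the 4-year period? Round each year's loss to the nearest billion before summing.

€4,689 billion

Year 1997: gap = -1.8 × (10.77 - 5.84) = -8.874%, loss ≈ 17459 × 8.874/100 ≈ 1549.
Year 1998: gap = -1.8 × (6.8 - 5.84) = -1.728%, loss ≈ 17459 × 1.728/100 ≈ 302.
Year 1999: gap = -1.8 × (9.77 - 5.84) = -7.074%, loss ≈ 17459 × 7.074/100 ≈ 1235.
Year 2000: gap = -1.8 × (10.94 - 5.84) = -9.18%, loss ≈ 17459 × 9.18/100 ≈ 1603.
Total lost output = 1549 + 302 + 1235 + 1603 = 4689 billion.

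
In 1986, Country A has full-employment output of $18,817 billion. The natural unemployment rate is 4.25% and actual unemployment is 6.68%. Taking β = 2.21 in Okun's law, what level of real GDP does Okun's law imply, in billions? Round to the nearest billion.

Unemployment gap = 6.68 - 4.25 = 2.43 points, so the output gap is -2.21 × 2.43 = -5.3703%.
Actual GDP = 18817 × (1 - 5.3703/100) = 18817 × 0.946297 ≈ 17806 billion.

$17,806 billion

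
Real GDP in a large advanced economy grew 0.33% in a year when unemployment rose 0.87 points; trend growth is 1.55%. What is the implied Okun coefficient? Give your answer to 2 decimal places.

Growth form: g_Y = g_Y* - β × Δu, so β = (g_Y* - g_Y)/Δu.
β = (1.55 - 0.33)/0.87 = 1.22/0.87 = 1.40.

β ≈ 1.40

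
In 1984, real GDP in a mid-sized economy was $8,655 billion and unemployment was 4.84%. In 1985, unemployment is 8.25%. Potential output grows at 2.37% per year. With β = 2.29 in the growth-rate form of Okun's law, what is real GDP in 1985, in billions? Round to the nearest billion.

$8,184 billion

Δu = 8.25 - 4.84 = 3.41 points.
Okun's law (growth form): g_Y = g_Y* - β × Δu = 2.37 - 2.29 × (3.41) = 2.37 - 7.8089 = -5.4389%.
Real GDP in the next year = 8655 × (1 - 5.4389/100) = 8655 × 0.945611 ≈ 8184 billion.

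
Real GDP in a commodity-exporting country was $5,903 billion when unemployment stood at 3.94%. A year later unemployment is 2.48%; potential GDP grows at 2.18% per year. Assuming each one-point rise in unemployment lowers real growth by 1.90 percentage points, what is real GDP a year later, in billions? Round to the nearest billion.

Δu = 2.48 - 3.94 = -1.46 points.
Okun's law (growth form): g_Y = g_Y* - β × Δu = 2.18 - 1.90 × (-1.46) = 2.18 + 2.774 = 4.954%.
Real GDP in the next year = 5903 × (1 + 4.954/100) = 5903 × 1.04954 ≈ 6195 billion.

$6,195 billion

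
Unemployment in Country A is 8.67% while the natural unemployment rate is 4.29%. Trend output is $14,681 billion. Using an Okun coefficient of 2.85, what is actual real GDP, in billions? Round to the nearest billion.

Unemployment gap = 8.67 - 4.29 = 4.38 points, so the output gap is -2.85 × 4.38 = -12.483%.
Actual GDP = 14681 × (1 - 12.483/100) = 14681 × 0.87517 ≈ 12848 billion.

$12,848 billion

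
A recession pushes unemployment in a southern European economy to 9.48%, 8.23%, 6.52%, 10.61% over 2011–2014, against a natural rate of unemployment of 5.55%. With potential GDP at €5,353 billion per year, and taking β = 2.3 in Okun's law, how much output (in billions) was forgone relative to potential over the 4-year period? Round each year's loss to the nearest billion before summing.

€1,556 billion

Year 2011: gap = -2.3 × (9.48 - 5.55) = -9.039%, loss ≈ 5353 × 9.039/100 ≈ 484.
Year 2012: gap = -2.3 × (8.23 - 5.55) = -6.164%, loss ≈ 5353 × 6.164/100 ≈ 330.
Year 2013: gap = -2.3 × (6.52 - 5.55) = -2.231%, loss ≈ 5353 × 2.231/100 ≈ 119.
Year 2014: gap = -2.3 × (10.61 - 5.55) = -11.638%, loss ≈ 5353 × 11.638/100 ≈ 623.
Total lost output = 484 + 330 + 119 + 623 = 1556 billion.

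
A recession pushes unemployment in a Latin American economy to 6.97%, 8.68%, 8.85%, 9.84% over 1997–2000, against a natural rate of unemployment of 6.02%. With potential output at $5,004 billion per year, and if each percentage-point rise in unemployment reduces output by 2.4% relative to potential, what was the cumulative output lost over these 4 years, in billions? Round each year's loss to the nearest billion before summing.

Year 1997: gap = -2.4 × (6.97 - 6.02) = -2.28%, loss ≈ 5004 × 2.28/100 ≈ 114.
Year 1998: gap = -2.4 × (8.68 - 6.02) = -6.384%, loss ≈ 5004 × 6.384/100 ≈ 319.
Year 1999: gap = -2.4 × (8.85 - 6.02) = -6.792%, loss ≈ 5004 × 6.792/100 ≈ 340.
Year 2000: gap = -2.4 × (9.84 - 6.02) = -9.168%, loss ≈ 5004 × 9.168/100 ≈ 459.
Total lost output = 114 + 319 + 340 + 459 = 1232 billion.

$1,232 billion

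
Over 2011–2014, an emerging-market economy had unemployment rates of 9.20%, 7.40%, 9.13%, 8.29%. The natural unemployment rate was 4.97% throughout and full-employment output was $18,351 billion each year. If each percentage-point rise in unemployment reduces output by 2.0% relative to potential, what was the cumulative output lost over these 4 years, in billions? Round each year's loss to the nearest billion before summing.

$5,190 billion

Year 2011: gap = -2.0 × (9.2 - 4.97) = -8.46%, loss ≈ 18351 × 8.46/100 ≈ 1552.
Year 2012: gap = -2.0 × (7.4 - 4.97) = -4.86%, loss ≈ 18351 × 4.86/100 ≈ 892.
Year 2013: gap = -2.0 × (9.13 - 4.97) = -8.32%, loss ≈ 18351 × 8.32/100 ≈ 1527.
Year 2014: gap = -2.0 × (8.29 - 4.97) = -6.64%, loss ≈ 18351 × 6.64/100 ≈ 1219.
Total lost output = 1552 + 892 + 1527 + 1219 = 5190 billion.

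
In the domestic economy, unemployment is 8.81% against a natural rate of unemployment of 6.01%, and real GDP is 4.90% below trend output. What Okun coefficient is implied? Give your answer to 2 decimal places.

β ≈ 1.75

Okun's law: output gap = -β × (u - u*).
-4.90 = -β × (8.81 - 6.01) = -β × 2.8, so β = 4.9/2.8 = 1.75.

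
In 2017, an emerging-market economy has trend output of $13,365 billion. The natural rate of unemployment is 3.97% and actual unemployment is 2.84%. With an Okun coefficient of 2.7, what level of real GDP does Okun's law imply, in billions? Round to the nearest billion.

$13,773 billion

Unemployment gap = 2.84 - 3.97 = -1.13 points, so the output gap is -2.7 × (-1.13) = 3.051%.
Actual GDP = 13365 × (1 + 3.051/100) = 13365 × 1.03051 ≈ 13773 billion.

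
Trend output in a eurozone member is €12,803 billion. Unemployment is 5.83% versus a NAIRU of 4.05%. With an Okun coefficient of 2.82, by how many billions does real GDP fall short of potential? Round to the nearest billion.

Output gap = -2.82 × (5.83 - 4.05) = -2.82 × 1.78 = -5.0196%.
Actual GDP ≈ 12803 × 0.949804 ≈ 12160 billion, so the shortfall is 12803 - 12160 = 643 billion.

€643 billion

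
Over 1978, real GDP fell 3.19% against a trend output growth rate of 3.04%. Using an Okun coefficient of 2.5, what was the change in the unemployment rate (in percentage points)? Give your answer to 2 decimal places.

Growth-rate Okun's law: g_Y = g_Y* - β × Δu, so Δu = (g_Y* - g_Y)/β.
Δu = (3.04 + 3.19)/2.5 = 6.23/2.5 = 2.49 percentage points.

2.49 percentage points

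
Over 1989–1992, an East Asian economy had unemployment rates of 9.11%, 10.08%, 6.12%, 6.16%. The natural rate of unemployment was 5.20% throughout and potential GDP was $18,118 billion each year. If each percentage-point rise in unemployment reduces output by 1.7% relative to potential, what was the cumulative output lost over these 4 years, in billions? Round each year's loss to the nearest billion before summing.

$3,286 billion

Year 1989: gap = -1.7 × (9.11 - 5.2) = -6.647%, loss ≈ 18118 × 6.647/100 ≈ 1204.
Year 1990: gap = -1.7 × (10.08 - 5.2) = -8.296%, loss ≈ 18118 × 8.296/100 ≈ 1503.
Year 1991: gap = -1.7 × (6.12 - 5.2) = -1.564%, loss ≈ 18118 × 1.564/100 ≈ 283.
Year 1992: gap = -1.7 × (6.16 - 5.2) = -1.632%, loss ≈ 18118 × 1.632/100 ≈ 296.
Total lost output = 1204 + 1503 + 283 + 296 = 3286 billion.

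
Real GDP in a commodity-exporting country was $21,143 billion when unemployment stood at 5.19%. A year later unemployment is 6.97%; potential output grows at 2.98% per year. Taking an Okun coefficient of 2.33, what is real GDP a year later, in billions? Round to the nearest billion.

$20,896 billion

Δu = 6.97 - 5.19 = 1.78 points.
Okun's law (growth form): g_Y = g_Y* - β × Δu = 2.98 - 2.33 × (1.78) = 2.98 - 4.1474 = -1.1674%.
Real GDP in the next year = 21143 × (1 - 1.1674/100) = 21143 × 0.988326 ≈ 20896 billion.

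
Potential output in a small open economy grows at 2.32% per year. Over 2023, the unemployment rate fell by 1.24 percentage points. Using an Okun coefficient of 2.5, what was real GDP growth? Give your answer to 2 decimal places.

Growth-rate Okun's law: g_Y = g_Y* - β × Δu.
g_Y = 2.32 - 2.5 × (-1.24) = 2.32 + 3.1 = 5.42%, i.e. 5.42% to 2 d.p.

5.42%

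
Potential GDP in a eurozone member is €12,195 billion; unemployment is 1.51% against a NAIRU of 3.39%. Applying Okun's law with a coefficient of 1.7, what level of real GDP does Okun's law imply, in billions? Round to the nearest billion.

€12,585 billion

Unemployment gap = 1.51 - 3.39 = -1.88 points, so the output gap is -1.7 × (-1.88) = 3.196%.
Actual GDP = 12195 × (1 + 3.196/100) = 12195 × 1.03196 ≈ 12585 billion.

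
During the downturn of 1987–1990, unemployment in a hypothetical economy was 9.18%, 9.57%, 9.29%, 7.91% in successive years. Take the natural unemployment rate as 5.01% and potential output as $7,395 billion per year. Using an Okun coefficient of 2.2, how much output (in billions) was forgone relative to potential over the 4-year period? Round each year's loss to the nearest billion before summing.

Year 1987: gap = -2.2 × (9.18 - 5.01) = -9.174%, loss ≈ 7395 × 9.174/100 ≈ 678.
Year 1988: gap = -2.2 × (9.57 - 5.01) = -10.032%, loss ≈ 7395 × 10.032/100 ≈ 742.
Year 1989: gap = -2.2 × (9.29 - 5.01) = -9.416%, loss ≈ 7395 × 9.416/100 ≈ 696.
Year 1990: gap = -2.2 × (7.91 - 5.01) = -6.38%, loss ≈ 7395 × 6.38/100 ≈ 472.
Total lost output = 678 + 742 + 696 + 472 = 2588 billion.

$2,588 billion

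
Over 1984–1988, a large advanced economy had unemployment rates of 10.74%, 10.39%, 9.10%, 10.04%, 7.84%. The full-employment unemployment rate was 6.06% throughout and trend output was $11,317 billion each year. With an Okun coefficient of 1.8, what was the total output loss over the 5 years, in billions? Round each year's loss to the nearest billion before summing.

Year 1984: gap = -1.8 × (10.74 - 6.06) = -8.424%, loss ≈ 11317 × 8.424/100 ≈ 953.
Year 1985: gap = -1.8 × (10.39 - 6.06) = -7.794%, loss ≈ 11317 × 7.794/100 ≈ 882.
Year 1986: gap = -1.8 × (9.1 - 6.06) = -5.472%, loss ≈ 11317 × 5.472/100 ≈ 619.
Year 1987: gap = -1.8 × (10.04 - 6.06) = -7.164%, loss ≈ 11317 × 7.164/100 ≈ 811.
Year 1988: gap = -1.8 × (7.84 - 6.06) = -3.204%, loss ≈ 11317 × 3.204/100 ≈ 363.
Total lost output = 953 + 882 + 619 + 811 + 363 = 3628 billion.

$3,628 billion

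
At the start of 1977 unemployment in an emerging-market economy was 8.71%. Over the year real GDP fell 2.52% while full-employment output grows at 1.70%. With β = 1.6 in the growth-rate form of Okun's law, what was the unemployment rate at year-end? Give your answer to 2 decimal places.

11.35%

Growth-rate Okun's law: g_Y = g_Y* - β × Δu, so Δu = (g_Y* - g_Y)/β.
Δu = (1.7 + 2.52)/1.6 = 4.22/1.6 = 2.64 percentage points.
Year-end unemployment = 8.71 + 2.64 = 11.35%.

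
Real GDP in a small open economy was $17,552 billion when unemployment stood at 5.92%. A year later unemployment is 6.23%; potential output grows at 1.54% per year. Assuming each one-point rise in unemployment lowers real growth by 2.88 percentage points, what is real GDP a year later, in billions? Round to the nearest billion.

Δu = 6.23 - 5.92 = 0.31 points.
Okun's law (growth form): g_Y = g_Y* - β × Δu = 1.54 - 2.88 × (0.31) = 1.54 - 0.8928 = 0.6472%.
Real GDP in the next year = 17552 × (1 + 0.6472/100) = 17552 × 1.006472 ≈ 17666 billion.

$17,666 billion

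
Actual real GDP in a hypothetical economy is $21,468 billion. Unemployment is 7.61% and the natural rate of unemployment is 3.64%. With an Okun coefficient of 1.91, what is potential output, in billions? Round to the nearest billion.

Unemployment gap = 7.61 - 3.64 = 3.97 points, so output gap = -1.91 × 3.97 = -7.5827%.
Since Y = Y* × (1 + gap/100), Y* = 21468/0.924173 ≈ 23229 billion.

$23,229 billion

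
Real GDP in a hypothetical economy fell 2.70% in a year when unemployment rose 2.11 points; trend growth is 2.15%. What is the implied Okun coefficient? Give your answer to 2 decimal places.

β ≈ 2.30

Growth form: g_Y = g_Y* - β × Δu, so β = (g_Y* - g_Y)/Δu.
β = (2.15 + 2.7)/2.11 = 4.85/2.11 = 2.30.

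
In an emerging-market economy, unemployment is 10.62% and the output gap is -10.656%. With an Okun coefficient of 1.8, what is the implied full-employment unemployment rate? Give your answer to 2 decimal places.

From Okun's law, u - u* = -(output gap)/β = -(-10.656)/1.8 = 5.92 points.
So u* = 10.62 - 5.92 = 4.70%.

4.70%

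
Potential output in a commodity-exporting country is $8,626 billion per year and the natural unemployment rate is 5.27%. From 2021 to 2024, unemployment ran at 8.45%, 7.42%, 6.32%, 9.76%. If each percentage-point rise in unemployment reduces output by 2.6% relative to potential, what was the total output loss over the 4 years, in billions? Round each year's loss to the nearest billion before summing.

Year 2021: gap = -2.6 × (8.45 - 5.27) = -8.268%, loss ≈ 8626 × 8.268/100 ≈ 713.
Year 2022: gap = -2.6 × (7.42 - 5.27) = -5.59%, loss ≈ 8626 × 5.59/100 ≈ 482.
Year 2023: gap = -2.6 × (6.32 - 5.27) = -2.73%, loss ≈ 8626 × 2.73/100 ≈ 235.
Year 2024: gap = -2.6 × (9.76 - 5.27) = -11.674%, loss ≈ 8626 × 11.674/100 ≈ 1007.
Total lost output = 713 + 482 + 235 + 1007 = 2437 billion.

$2,437 billion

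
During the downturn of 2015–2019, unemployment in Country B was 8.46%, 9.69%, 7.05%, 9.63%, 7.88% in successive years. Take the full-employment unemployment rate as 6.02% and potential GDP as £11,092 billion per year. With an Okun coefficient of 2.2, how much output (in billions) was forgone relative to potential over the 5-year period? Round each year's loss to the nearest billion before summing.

Year 2015: gap = -2.2 × (8.46 - 6.02) = -5.368%, loss ≈ 11092 × 5.368/100 ≈ 595.
Year 2016: gap = -2.2 × (9.69 - 6.02) = -8.074%, loss ≈ 11092 × 8.074/100 ≈ 896.
Year 2017: gap = -2.2 × (7.05 - 6.02) = -2.266%, loss ≈ 11092 × 2.266/100 ≈ 251.
Year 2018: gap = -2.2 × (9.63 - 6.02) = -7.942%, loss ≈ 11092 × 7.942/100 ≈ 881.
Year 2019: gap = -2.2 × (7.88 - 6.02) = -4.092%, loss ≈ 11092 × 4.092/100 ≈ 454.
Total lost output = 595 + 896 + 251 + 881 + 454 = 3077 billion.

£3,077 billion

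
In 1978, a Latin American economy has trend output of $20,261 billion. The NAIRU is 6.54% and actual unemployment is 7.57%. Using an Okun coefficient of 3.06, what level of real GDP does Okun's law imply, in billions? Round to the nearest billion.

$19,622 billion

Unemployment gap = 7.57 - 6.54 = 1.03 points, so the output gap is -3.06 × 1.03 = -3.1518%.
Actual GDP = 20261 × (1 - 3.1518/100) = 20261 × 0.968482 ≈ 19622 billion.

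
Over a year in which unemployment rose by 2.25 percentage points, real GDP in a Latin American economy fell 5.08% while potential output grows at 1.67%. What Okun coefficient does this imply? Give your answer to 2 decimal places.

Growth form: g_Y = g_Y* - β × Δu, so β = (g_Y* - g_Y)/Δu.
β = (1.67 + 5.08)/2.25 = 6.75/2.25 = 3.00.

β ≈ 3.00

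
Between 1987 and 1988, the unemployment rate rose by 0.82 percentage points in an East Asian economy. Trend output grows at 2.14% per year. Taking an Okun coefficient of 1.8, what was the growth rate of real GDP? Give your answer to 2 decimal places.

Growth-rate Okun's law: g_Y = g_Y* - β × Δu.
g_Y = 2.14 - 1.8 × (0.82) = 2.14 - 1.476 = 0.664%, i.e. 0.66% to 2 d.p.

0.66%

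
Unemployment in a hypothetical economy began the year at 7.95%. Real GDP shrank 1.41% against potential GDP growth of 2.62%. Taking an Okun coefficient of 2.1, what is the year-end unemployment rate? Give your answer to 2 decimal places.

9.87%

Growth-rate Okun's law: g_Y = g_Y* - β × Δu, so Δu = (g_Y* - g_Y)/β.
Δu = (2.62 + 1.41)/2.1 = 4.03/2.1 = 1.92 percentage points.
Year-end unemployment = 7.95 + 1.92 = 9.87%.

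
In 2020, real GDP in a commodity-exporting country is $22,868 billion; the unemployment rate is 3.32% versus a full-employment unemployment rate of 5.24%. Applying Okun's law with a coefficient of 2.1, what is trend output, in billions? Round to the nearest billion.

Unemployment gap = 3.32 - 5.24 = -1.92 points, so output gap = -2.1 × (-1.92) = 4.032%.
Since Y = Y* × (1 + gap/100), Y* = 22868/1.04032 ≈ 21982 billion.

$21,982 billion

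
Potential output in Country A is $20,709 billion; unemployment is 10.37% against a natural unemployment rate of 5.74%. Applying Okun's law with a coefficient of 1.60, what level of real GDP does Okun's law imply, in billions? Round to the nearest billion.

$19,175 billion

Unemployment gap = 10.37 - 5.74 = 4.63 points, so the output gap is -1.6 × 4.63 = -7.408%.
Actual GDP = 20709 × (1 - 7.408/100) = 20709 × 0.92592 ≈ 19175 billion.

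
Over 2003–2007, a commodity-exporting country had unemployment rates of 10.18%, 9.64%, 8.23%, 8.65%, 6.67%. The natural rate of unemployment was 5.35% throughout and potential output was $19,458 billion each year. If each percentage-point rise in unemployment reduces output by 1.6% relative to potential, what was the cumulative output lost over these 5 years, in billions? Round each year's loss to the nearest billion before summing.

Year 2003: gap = -1.6 × (10.18 - 5.35) = -7.728%, loss ≈ 19458 × 7.728/100 ≈ 1504.
Year 2004: gap = -1.6 × (9.64 - 5.35) = -6.864%, loss ≈ 19458 × 6.864/100 ≈ 1336.
Year 2005: gap = -1.6 × (8.23 - 5.35) = -4.608%, loss ≈ 19458 × 4.608/100 ≈ 897.
Year 2006: gap = -1.6 × (8.65 - 5.35) = -5.28%, loss ≈ 19458 × 5.28/100 ≈ 1027.
Year 2007: gap = -1.6 × (6.67 - 5.35) = -2.112%, loss ≈ 19458 × 2.112/100 ≈ 411.
Total lost output = 1504 + 1336 + 897 + 1027 + 411 = 5175 billion.

$5,175 billion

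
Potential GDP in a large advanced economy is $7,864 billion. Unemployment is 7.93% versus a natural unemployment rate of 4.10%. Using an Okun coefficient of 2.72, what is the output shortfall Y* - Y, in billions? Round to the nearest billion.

$819 billion

Output gap = -2.72 × (7.93 - 4.1) = -2.72 × 3.83 = -10.4176%.
Actual GDP ≈ 7864 × 0.895824 ≈ 7045 billion, so the shortfall is 7864 - 7045 = 819 billion.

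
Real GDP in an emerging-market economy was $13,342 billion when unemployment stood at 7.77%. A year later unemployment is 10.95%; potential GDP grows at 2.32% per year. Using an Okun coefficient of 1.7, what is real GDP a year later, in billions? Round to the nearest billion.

$12,930 billion

Δu = 10.95 - 7.77 = 3.18 points.
Okun's law (growth form): g_Y = g_Y* - β × Δu = 2.32 - 1.7 × (3.18) = 2.32 - 5.406 = -3.086%.
Real GDP in the next year = 13342 × (1 - 3.086/100) = 13342 × 0.96914 ≈ 12930 billion.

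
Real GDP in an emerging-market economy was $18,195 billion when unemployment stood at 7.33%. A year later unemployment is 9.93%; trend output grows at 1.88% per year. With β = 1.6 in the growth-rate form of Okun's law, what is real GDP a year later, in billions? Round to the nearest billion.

Δu = 9.93 - 7.33 = 2.6 points.
Okun's law (growth form): g_Y = g_Y* - β × Δu = 1.88 - 1.6 × (2.60) = 1.88 - 4.16 = -2.28%.
Real GDP in the next year = 18195 × (1 - 2.28/100) = 18195 × 0.9772 ≈ 17780 billion.

$17,780 billion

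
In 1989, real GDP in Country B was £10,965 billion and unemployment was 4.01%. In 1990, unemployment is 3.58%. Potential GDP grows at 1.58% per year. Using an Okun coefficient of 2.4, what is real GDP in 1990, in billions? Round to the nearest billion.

£11,251 billion

Δu = 3.58 - 4.01 = -0.43 points.
Okun's law (growth form): g_Y = g_Y* - β × Δu = 1.58 - 2.4 × (-0.43) = 1.58 + 1.032 = 2.612%.
Real GDP in the next year = 10965 × (1 + 2.612/100) = 10965 × 1.02612 ≈ 11251 billion.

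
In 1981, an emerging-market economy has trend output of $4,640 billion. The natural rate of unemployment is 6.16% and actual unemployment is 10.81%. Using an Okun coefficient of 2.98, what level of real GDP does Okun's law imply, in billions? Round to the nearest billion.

$3,997 billion

Unemployment gap = 10.81 - 6.16 = 4.65 points, so the output gap is -2.98 × 4.65 = -13.857%.
Actual GDP = 4640 × (1 - 13.857/100) = 4640 × 0.86143 ≈ 3997 billion.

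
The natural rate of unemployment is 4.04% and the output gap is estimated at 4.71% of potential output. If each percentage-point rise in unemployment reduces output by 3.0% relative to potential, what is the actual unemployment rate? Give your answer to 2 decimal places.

From Okun's law, u - u* = -(output gap)/β = -(4.71)/3.0 = -1.57 points.
So u = 4.04 - 1.57 = 2.47%.

2.47%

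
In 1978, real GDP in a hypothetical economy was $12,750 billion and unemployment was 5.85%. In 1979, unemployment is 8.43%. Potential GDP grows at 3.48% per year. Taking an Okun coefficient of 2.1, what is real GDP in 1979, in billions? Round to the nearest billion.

Δu = 8.43 - 5.85 = 2.58 points.
Okun's law (growth form): g_Y = g_Y* - β × Δu = 3.48 - 2.1 × (2.58) = 3.48 - 5.418 = -1.938%.
Real GDP in the next year = 12750 × (1 - 1.938/100) = 12750 × 0.98062 ≈ 12503 billion.

$12,503 billion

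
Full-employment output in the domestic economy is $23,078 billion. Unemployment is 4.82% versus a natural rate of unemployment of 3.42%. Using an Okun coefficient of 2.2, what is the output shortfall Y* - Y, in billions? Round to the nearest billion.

Output gap = -2.2 × (4.82 - 3.42) = -2.2 × 1.4 = -3.08%.
Actual GDP ≈ 23078 × 0.9692 ≈ 22367 billion, so the shortfall is 23078 - 22367 = 711 billion.

$711 billion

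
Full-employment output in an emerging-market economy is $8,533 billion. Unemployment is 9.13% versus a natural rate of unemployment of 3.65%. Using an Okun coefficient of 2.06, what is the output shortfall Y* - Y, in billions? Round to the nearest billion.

Output gap = -2.06 × (9.13 - 3.65) = -2.06 × 5.48 = -11.2888%.
Actual GDP ≈ 8533 × 0.887112 ≈ 7570 billion, so the shortfall is 8533 - 7570 = 963 billion.

$963 billion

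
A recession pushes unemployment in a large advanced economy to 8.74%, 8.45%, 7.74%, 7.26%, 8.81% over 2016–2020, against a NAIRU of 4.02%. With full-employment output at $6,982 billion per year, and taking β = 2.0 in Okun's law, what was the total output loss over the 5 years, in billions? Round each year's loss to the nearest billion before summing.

Year 2016: gap = -2.0 × (8.74 - 4.02) = -9.44%, loss ≈ 6982 × 9.44/100 ≈ 659.
Year 2017: gap = -2.0 × (8.45 - 4.02) = -8.86%, loss ≈ 6982 × 8.86/100 ≈ 619.
Year 2018: gap = -2.0 × (7.74 - 4.02) = -7.44%, loss ≈ 6982 × 7.44/100 ≈ 519.
Year 2019: gap = -2.0 × (7.26 - 4.02) = -6.48%, loss ≈ 6982 × 6.48/100 ≈ 452.
Year 2020: gap = -2.0 × (8.81 - 4.02) = -9.58%, loss ≈ 6982 × 9.58/100 ≈ 669.
Total lost output = 659 + 619 + 519 + 452 + 669 = 2918 billion.

$2,918 billion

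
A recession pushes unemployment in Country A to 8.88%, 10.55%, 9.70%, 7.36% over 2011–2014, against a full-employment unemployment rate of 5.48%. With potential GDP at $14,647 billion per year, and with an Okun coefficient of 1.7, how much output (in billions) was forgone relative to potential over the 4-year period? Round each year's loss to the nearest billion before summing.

$3,628 billion

Year 2011: gap = -1.7 × (8.88 - 5.48) = -5.78%, loss ≈ 14647 × 5.78/100 ≈ 847.
Year 2012: gap = -1.7 × (10.55 - 5.48) = -8.619%, loss ≈ 14647 × 8.619/100 ≈ 1262.
Year 2013: gap = -1.7 × (9.7 - 5.48) = -7.174%, loss ≈ 14647 × 7.174/100 ≈ 1051.
Year 2014: gap = -1.7 × (7.36 - 5.48) = -3.196%, loss ≈ 14647 × 3.196/100 ≈ 468.
Total lost output = 847 + 1262 + 1051 + 468 = 3628 billion.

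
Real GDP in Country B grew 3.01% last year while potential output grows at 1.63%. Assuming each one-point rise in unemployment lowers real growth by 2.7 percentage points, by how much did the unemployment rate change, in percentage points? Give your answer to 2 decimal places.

-0.51 percentage points

Growth-rate Okun's law: g_Y = g_Y* - β × Δu, so Δu = (g_Y* - g_Y)/β.
Δu = (1.63 - 3.01)/2.7 = -1.38/2.7 = -0.51 percentage points.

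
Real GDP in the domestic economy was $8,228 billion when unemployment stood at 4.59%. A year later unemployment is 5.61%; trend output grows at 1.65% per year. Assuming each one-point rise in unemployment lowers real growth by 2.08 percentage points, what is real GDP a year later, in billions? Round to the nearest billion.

$8,189 billion

Δu = 5.61 - 4.59 = 1.02 points.
Okun's law (growth form): g_Y = g_Y* - β × Δu = 1.65 - 2.08 × (1.02) = 1.65 - 2.1216 = -0.4716%.
Real GDP in the next year = 8228 × (1 - 0.4716/100) = 8228 × 0.995284 ≈ 8189 billion.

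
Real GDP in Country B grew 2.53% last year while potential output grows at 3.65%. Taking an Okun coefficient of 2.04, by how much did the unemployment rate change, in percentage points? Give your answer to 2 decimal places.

0.55 percentage points

Growth-rate Okun's law: g_Y = g_Y* - β × Δu, so Δu = (g_Y* - g_Y)/β.
Δu = (3.65 - 2.53)/2.04 = 1.12/2.04 = 0.55 percentage points.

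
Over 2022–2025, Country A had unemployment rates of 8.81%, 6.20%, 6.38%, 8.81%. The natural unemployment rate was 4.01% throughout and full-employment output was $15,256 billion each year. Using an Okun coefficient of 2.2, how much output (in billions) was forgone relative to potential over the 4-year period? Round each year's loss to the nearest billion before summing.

Year 2022: gap = -2.2 × (8.81 - 4.01) = -10.56%, loss ≈ 15256 × 10.56/100 ≈ 1611.
Year 2023: gap = -2.2 × (6.2 - 4.01) = -4.818%, loss ≈ 15256 × 4.818/100 ≈ 735.
Year 2024: gap = -2.2 × (6.38 - 4.01) = -5.214%, loss ≈ 15256 × 5.214/100 ≈ 795.
Year 2025: gap = -2.2 × (8.81 - 4.01) = -10.56%, loss ≈ 15256 × 10.56/100 ≈ 1611.
Total lost output = 1611 + 735 + 795 + 1611 = 4752 billion.

$4,752 billion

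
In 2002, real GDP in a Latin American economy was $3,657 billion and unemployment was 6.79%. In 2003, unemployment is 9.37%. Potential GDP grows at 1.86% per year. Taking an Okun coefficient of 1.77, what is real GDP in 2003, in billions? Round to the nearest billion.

Δu = 9.37 - 6.79 = 2.58 points.
Okun's law (growth form): g_Y = g_Y* - β × Δu = 1.86 - 1.77 × (2.58) = 1.86 - 4.5666 = -2.7066%.
Real GDP in the next year = 3657 × (1 - 2.7066/100) = 3657 × 0.972934 ≈ 3558 billion.

$3,558 billion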